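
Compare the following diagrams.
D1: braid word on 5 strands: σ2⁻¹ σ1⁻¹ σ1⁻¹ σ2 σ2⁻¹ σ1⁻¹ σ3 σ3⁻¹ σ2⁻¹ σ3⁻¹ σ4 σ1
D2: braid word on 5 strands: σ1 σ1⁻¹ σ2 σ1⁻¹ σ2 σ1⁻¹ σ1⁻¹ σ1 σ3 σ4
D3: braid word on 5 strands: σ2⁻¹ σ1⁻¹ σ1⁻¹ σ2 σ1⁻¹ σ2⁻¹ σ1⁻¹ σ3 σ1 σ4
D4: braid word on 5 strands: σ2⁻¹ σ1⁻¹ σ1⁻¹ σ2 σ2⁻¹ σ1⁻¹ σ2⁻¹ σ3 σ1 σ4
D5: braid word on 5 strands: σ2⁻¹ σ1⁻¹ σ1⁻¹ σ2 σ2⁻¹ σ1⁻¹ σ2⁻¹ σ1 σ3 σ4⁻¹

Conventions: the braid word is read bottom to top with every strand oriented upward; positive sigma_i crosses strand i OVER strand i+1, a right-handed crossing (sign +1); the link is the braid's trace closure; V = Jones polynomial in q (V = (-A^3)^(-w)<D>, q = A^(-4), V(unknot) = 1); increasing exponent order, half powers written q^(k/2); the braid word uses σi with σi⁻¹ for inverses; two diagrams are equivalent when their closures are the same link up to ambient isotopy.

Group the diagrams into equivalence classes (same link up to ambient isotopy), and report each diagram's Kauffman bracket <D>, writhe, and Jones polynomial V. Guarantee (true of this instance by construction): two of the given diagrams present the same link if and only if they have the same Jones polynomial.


classes: {D1, D3, D4, D5} | {D2}
V(D1) = -q^-6 + q^-5 - q^-4 + 2q^-3 - q^-2 + q^-1  [12 crossings, <D> = A^-8 - A^-4 + 2 - A^4 + A^8 - A^12, w = -4]
D2 (bracket A^-2 - A^2 + A^6 - A^10 + A^14; 10 crossings at w = +2): V = q^-2 - q^-1 + 1 - q + q^2
V(D3) = -q^-6 + q^-5 - q^-4 + 2q^-3 - q^-2 + q^-1  (w -2, c 10, <D> = A^-2 - A^2 + 2A^6 - A^10 + A^14 - A^18)
V(D4) = -q^-6 + q^-5 - q^-4 + 2q^-3 - q^-2 + q^-1  [10 crossings, <D> = A^-2 - A^2 + 2A^6 - A^10 + A^14 - A^18, w = -2]
V(D5) = -q^-6 + q^-5 - q^-4 + 2q^-3 - q^-2 + q^-1  (w -4, c 10, <D> = A^-8 - A^-4 + 2 - A^4 + A^8 - A^12)
note: comparing 5 Jones polynomials yields 2 groups


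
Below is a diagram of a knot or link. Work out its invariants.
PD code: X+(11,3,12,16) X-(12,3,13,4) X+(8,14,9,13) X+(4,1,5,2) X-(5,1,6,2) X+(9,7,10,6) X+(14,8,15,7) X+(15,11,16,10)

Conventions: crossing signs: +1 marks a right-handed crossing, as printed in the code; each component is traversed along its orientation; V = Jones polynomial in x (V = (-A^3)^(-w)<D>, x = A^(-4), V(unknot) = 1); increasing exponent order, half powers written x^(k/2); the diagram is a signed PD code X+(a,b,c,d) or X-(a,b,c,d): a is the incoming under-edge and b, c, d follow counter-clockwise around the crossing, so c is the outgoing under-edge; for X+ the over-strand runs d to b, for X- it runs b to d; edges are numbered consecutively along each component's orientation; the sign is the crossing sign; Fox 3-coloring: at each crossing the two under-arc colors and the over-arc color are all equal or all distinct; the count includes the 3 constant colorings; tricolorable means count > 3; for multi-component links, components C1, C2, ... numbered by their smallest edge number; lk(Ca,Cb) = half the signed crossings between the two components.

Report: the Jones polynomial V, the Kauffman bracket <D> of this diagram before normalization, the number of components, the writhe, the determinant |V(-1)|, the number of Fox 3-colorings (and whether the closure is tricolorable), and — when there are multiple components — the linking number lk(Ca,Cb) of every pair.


Jones polynomial: V(x) = -x^(1/2) - x^(3/2) - x^(5/2) + x^(9/2)
<D> = A^-6 - A^2 - A^6 - A^10; writhe +4
components 2, writhe +4 (8 crossings)
linking number lk(C1,C2) = 0
3-colorings: 27 of 3^9, det 0 — tricolorable
note: span 4 respects span(V) <= c + mu - 1 = 9 for this 2-component diagram


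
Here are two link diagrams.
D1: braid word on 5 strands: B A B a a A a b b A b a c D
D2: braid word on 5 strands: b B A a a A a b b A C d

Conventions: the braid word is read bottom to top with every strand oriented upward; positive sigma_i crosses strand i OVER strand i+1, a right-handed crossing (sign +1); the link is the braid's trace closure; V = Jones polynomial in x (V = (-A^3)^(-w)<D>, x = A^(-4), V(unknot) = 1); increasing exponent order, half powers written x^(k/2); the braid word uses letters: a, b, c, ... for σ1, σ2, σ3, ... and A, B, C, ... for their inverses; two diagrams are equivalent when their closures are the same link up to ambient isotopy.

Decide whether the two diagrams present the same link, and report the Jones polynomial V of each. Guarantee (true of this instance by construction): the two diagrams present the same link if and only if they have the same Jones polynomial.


equivalent: yes
V(D1) = 1 + x + x^2 + x^3  (w +2, c 14, <D> = A^-6 + A^-2 + A^2 + A^6)
D2 (bracket A^-6 + A^-2 + A^2 + A^6; 12 crossings at w = +2): V = 1 + x + x^2 + x^3
why: D2 (12 crossings) and D1 (14) are Markov-related braid presentations


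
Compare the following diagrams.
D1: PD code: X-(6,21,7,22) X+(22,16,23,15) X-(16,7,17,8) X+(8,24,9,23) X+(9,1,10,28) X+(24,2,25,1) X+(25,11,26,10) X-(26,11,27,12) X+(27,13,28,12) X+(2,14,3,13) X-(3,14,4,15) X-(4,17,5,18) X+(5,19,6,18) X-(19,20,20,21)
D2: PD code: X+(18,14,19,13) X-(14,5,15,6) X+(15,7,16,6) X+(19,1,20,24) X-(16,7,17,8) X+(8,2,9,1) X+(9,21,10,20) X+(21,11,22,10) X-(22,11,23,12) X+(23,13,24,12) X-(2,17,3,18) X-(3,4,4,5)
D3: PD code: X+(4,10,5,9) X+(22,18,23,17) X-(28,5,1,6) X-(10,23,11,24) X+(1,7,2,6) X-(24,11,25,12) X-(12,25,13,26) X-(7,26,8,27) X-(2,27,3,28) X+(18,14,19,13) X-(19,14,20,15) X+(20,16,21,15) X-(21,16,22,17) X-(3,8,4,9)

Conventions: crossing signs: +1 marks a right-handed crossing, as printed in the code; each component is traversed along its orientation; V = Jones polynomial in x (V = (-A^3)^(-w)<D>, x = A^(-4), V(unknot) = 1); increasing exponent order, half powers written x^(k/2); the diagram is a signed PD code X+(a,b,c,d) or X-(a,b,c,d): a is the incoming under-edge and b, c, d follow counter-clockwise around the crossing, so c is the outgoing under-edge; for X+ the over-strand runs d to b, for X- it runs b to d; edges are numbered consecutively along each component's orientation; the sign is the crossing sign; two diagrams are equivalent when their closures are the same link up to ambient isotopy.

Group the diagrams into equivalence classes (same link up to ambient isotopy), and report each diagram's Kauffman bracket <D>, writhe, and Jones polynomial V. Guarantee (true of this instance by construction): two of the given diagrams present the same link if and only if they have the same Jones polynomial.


grouping into links: {D1, D2} | {D3}
V(D1) = x^-1 - 1 + 2x - 2x^2 + 2x^3 - 2x^4 + x^5  (w +2, c 14, <D> = A^-14 - 2A^-10 + 2A^-6 - 2A^-2 + 2A^2 - A^6 + A^10)
V(D2) = x^-1 - 1 + 2x - 2x^2 + 2x^3 - 2x^4 + x^5  [12 crossings, <D> = A^-14 - 2A^-10 + 2A^-6 - 2A^-2 + 2A^2 - A^6 + A^10, w = +2]
D3 (bracket A^-8 + 1 - A^4; 14 crossings at w = -4): V = -x^-4 + x^-3 + x^-1
why: V(x) takes 2 values over 3 diagrams, fixing the grouping


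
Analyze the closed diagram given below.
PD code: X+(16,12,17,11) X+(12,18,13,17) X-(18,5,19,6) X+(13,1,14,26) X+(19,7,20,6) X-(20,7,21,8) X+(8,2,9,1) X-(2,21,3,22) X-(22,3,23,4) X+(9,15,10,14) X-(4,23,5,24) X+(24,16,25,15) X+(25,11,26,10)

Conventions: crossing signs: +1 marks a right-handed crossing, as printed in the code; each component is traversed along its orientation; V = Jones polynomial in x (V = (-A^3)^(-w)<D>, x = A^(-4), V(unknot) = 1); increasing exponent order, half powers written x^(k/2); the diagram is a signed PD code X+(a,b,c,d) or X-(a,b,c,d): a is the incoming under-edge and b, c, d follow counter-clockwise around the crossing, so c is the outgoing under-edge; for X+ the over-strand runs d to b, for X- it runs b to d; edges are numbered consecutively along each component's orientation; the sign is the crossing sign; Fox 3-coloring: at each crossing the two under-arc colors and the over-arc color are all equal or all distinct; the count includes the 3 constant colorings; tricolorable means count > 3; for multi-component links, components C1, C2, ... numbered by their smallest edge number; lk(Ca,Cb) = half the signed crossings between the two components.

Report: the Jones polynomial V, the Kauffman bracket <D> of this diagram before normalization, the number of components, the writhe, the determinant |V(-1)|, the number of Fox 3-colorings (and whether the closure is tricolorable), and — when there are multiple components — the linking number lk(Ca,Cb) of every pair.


V(x) = x^-3 - 2x^-2 + 3x^-1 - 4 + 5x - 5x^2 + 5x^3 - 3x^4 + 2x^5 - x^6
bracket: A^-15 - 2A^-11 + 3A^-7 - 5A^-3 + 5A - 5A^5 + 4A^9 - 3A^13 + 2A^17 - A^21, w = +3
1 component, writhe +3, over 13 crossings
det 31, colorings 3 of 3^13 — not tricolorable
observation: w = +3 shifts under R1 moves; the (-A^3)^(-3) factor cancels that in V


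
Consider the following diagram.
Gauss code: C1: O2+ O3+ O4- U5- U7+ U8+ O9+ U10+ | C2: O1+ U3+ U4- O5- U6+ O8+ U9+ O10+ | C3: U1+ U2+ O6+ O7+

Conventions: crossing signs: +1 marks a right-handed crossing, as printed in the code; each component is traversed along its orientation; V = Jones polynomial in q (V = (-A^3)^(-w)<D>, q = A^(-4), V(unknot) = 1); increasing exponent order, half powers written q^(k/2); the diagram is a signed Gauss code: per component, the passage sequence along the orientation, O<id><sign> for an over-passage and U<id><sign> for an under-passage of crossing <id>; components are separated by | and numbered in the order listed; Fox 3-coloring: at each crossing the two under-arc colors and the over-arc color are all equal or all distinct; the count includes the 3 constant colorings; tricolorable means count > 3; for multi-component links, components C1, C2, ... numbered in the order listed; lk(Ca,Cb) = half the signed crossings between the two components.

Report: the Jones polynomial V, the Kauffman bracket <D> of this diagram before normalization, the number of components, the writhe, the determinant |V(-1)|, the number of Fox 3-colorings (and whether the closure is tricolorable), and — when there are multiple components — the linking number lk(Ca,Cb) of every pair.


V = q^2 + q^4 + 2q^6
<D> = 2A^-6 + A^2 + A^10 (w = +6)
3 components over 10 crossings, w = +6
lk(C1,C2): +1
lk(C1,C3) = +1
linking number lk(C2,C3) = +1
3 Fox colorings among 3^10, |V(-1)| = 4: not tricolorable
why: the span of V is 4, within the link bound 10 + 3 - 1


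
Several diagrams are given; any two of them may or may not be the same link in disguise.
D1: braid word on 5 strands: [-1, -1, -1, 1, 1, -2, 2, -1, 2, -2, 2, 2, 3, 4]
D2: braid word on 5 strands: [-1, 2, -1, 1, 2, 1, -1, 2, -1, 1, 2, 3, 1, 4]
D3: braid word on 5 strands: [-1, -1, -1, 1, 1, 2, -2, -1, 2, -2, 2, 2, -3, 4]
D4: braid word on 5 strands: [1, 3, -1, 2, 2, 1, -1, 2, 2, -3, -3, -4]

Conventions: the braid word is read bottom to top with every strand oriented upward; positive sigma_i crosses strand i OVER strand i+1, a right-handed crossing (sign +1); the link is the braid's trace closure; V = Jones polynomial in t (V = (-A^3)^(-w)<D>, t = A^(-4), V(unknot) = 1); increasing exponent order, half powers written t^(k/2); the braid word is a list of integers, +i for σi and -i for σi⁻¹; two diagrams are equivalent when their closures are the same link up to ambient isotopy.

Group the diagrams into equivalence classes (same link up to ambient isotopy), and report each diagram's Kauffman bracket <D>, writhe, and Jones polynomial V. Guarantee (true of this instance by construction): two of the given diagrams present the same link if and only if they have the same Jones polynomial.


grouping into links: {D1, D3} | {D2, D4}
V(D1) = t^-2 + 2 + t^2  (w +2, c 14, <D> = A^-2 + 2A^6 + A^14)
V(D2) = t + t^2 + t^3 + t^6  (w +6, c 14, <D> = A^-6 + A^6 + A^10 + A^14)
V(D3) = t^-2 + 2 + t^2  (w 0, c 14, <D> = A^-8 + 2 + A^8)
V(D4) = t + t^2 + t^3 + t^6  (w +2, c 12, <D> = A^-18 + A^-6 + A^-2 + A^2)
why: comparing 4 Jones polynomials yields 2 groups


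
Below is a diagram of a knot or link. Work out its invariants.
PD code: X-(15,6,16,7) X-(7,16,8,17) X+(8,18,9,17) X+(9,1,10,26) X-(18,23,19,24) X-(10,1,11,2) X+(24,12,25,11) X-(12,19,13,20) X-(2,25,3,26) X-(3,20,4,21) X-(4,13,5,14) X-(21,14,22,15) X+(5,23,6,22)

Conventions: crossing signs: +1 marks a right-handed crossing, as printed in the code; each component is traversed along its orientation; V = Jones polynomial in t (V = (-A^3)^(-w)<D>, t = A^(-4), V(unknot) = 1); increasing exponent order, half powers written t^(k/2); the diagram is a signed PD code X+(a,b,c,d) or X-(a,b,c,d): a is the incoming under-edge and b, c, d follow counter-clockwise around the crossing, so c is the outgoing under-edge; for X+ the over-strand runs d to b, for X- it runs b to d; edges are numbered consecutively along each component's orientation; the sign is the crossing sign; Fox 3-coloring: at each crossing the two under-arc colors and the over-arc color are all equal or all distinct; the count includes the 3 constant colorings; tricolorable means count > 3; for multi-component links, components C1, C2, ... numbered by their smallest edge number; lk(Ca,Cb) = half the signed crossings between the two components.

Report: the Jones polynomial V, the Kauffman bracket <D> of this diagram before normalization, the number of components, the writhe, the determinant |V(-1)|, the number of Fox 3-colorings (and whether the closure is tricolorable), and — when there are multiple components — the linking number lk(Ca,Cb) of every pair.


Jones polynomial: V(t) = -t^-6 + t^-5 - t^-4 + 2t^-3 - t^-2 + t^-1
<D> = -A^-11 + A^-7 - 2A^-3 + A - A^5 + A^9; writhe -5
components 1, writhe -5 (13 crossings)
3-colorings: 3 of 3^13, det 7 — not tricolorable
note: V spans 5 powers of t: at least 5 crossings in any diagram


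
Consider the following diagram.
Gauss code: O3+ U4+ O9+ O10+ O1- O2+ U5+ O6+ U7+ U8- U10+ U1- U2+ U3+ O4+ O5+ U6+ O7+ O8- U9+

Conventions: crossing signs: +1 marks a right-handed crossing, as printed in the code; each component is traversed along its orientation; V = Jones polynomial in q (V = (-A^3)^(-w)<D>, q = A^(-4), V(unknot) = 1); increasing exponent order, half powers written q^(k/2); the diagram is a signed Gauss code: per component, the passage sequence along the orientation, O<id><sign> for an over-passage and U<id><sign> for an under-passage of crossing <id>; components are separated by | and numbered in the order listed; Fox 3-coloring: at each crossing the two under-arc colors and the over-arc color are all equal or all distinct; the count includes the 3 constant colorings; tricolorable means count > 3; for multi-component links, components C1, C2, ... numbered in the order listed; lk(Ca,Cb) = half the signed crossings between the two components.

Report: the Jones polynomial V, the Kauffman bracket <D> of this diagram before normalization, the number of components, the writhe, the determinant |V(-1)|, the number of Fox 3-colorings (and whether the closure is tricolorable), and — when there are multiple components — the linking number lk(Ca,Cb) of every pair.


V(q) = q^2 + q^4 - q^5 + q^6 - q^7
bracket: -A^-10 + A^-6 - A^-2 + A^2 + A^10, w = +6
1 component, writhe +6, over 10 crossings
det 5, colorings 3 of 3^10 — not tricolorable
observation: w = +6 (over 10 crossings) is diagram-only; (-A^3)^(-6) removes it from V


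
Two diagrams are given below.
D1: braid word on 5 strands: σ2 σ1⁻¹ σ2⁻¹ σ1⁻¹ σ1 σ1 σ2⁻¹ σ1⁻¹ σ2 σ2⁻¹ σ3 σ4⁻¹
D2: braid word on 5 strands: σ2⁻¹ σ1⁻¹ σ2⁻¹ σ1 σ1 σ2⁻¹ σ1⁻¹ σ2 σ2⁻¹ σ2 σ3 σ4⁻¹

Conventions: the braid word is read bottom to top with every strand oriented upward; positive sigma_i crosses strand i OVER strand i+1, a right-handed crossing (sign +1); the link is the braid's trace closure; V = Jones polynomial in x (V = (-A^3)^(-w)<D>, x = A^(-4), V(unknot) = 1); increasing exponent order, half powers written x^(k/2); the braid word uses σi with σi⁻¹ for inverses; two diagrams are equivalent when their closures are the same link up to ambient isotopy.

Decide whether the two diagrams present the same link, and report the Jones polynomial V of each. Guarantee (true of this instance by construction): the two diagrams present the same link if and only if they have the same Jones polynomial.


same link: yes
V(D1) = x^-4 + x^-2 + 2  [12 crossings, <D> = 2A^-6 + A^2 + A^10, w = -2]
V(D2) = x^-4 + x^-2 + 2  [12 crossings, <D> = 2A^-6 + A^2 + A^10, w = -2]
insight: D2 (12 crossings) and D1 (12) are Markov-related braid presentations


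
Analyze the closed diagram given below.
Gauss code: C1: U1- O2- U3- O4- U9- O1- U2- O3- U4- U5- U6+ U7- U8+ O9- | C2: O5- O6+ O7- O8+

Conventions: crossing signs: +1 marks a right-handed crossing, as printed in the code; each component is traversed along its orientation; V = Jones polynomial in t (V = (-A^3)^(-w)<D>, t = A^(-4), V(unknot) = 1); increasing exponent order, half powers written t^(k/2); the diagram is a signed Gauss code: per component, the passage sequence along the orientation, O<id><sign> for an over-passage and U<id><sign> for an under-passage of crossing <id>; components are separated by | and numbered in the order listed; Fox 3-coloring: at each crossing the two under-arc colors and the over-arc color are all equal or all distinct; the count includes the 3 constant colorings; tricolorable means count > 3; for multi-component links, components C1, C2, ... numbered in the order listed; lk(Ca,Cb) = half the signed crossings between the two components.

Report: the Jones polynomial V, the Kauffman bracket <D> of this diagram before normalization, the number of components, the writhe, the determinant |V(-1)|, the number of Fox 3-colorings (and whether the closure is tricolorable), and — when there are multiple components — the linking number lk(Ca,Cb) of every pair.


V(t) = t^(-15/2) - t^(-7/2) - t^(-5/2) - t^(-3/2)
bracket: A^-9 + A^-5 + A^-1 - A^15, w = -5
2 components, writhe -5, over 9 crossings
lk(C1,C2) = 0
det 0, colorings 9 of 3^10 — tricolorable
observation: det 0 = |V(-1)|; divisible by 3, so tricolorable


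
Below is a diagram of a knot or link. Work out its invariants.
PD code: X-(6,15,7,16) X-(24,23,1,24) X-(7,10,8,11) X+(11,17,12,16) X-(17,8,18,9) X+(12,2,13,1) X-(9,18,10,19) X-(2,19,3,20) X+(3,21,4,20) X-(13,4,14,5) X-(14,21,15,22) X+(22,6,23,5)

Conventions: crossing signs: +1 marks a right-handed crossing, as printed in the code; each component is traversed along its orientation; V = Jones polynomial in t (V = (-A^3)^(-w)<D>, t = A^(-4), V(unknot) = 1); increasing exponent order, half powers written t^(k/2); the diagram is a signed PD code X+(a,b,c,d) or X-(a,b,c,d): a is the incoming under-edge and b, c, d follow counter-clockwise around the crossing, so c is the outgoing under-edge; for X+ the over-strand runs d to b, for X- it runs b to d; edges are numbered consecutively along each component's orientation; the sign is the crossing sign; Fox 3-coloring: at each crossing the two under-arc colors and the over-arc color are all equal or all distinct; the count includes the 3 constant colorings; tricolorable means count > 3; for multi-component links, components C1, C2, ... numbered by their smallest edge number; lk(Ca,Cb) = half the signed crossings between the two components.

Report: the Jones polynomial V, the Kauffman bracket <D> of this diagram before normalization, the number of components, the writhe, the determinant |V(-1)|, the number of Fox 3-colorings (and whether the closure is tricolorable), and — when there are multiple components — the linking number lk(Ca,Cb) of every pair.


V = -t^-6 + t^-5 - t^-4 + 2t^-3 - t^-2 + t^-1
<D> = A^-8 - A^-4 + 2 - A^4 + A^8 - A^12 (w = -4)
1 component over 12 crossings, w = -4
3 Fox colorings among 3^12, |V(-1)| = 7: not tricolorable
why: the span of V is 5, forcing >= 5 crossings in any diagram


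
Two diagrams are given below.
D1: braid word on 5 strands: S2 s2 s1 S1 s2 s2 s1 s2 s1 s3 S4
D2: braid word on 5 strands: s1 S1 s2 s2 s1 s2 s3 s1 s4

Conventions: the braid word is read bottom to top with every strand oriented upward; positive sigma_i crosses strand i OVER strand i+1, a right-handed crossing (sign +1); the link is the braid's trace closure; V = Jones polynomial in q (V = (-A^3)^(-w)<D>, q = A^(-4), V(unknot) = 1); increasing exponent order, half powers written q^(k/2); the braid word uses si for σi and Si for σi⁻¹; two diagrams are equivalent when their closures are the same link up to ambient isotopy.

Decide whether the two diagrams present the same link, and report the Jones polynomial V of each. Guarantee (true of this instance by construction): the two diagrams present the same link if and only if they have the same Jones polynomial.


same link: yes
V(D1) = -q^(3/2) - q^(7/2) + q^(9/2) - q^(11/2)  [11 crossings, <D> = A^-7 - A^-3 + A + A^9, w = +5]
V(D2) = -q^(3/2) - q^(7/2) + q^(9/2) - q^(11/2)  [9 crossings, <D> = A^-1 - A^3 + A^7 + A^15, w = +7]
insight: Markov moves rewrite D1 (11 crossings) into D2 (9)


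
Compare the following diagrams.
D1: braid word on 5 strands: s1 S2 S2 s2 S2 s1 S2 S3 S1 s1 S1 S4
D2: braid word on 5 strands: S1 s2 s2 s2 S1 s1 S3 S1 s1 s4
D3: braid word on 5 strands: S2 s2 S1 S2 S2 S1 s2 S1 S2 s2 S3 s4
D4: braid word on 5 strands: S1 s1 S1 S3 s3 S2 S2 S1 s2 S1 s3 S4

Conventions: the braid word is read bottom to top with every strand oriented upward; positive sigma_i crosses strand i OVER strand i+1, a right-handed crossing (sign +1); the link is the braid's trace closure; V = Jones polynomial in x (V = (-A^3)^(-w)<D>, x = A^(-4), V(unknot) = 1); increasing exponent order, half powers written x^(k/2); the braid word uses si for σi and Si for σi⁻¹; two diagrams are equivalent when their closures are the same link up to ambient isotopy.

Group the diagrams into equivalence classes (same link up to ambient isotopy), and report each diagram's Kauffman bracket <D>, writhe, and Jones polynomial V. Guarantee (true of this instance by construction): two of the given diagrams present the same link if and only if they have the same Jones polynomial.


classes: {D1} | {D2} | {D3, D4}
V(D1) = -x^-4 + x^-3 + x^-1  [12 crossings, <D> = A^-8 + 1 - A^4, w = -4]
D2 (bracket -A^-10 + A^-6 + A^2; 10 crossings at w = +2): V = x + x^3 - x^4
D3 (bracket A^-8 - A^-4 + 2 - A^4 + A^8 - A^12; 12 crossings at w = -4): V = -x^-6 + x^-5 - x^-4 + 2x^-3 - x^-2 + x^-1
V(D4) = -x^-6 + x^-5 - x^-4 + 2x^-3 - x^-2 + x^-1  (w -4, c 12, <D> = A^-8 - A^-4 + 2 - A^4 + A^8 - A^12)
note: 3 values of V(x) split the 4 diagrams


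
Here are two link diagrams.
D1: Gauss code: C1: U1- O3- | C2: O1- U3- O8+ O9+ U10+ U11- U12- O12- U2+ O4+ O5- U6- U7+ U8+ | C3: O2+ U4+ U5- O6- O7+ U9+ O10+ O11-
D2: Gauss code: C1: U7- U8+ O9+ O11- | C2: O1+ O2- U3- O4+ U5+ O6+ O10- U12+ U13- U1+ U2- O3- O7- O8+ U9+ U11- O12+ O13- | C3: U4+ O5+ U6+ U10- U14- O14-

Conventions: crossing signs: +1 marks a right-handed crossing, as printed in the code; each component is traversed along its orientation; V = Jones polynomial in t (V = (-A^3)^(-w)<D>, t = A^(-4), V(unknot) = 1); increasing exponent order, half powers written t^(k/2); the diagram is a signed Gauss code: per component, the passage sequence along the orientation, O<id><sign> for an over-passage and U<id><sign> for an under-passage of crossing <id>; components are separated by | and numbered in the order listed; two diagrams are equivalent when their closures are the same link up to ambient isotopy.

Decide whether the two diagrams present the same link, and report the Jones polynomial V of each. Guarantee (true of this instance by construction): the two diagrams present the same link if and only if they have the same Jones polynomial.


same link: no
V(D1) = t^-2 + 2 + t^2  [12 crossings, <D> = A^-8 + 2 + A^8, w = 0]
V(D2) = 1 + t + t^2 + t^3  [14 crossings, <D> = A^-12 + A^-8 + A^-4 + 1, w = 0]
insight: comparing 2 Jones polynomials yields 2 groups


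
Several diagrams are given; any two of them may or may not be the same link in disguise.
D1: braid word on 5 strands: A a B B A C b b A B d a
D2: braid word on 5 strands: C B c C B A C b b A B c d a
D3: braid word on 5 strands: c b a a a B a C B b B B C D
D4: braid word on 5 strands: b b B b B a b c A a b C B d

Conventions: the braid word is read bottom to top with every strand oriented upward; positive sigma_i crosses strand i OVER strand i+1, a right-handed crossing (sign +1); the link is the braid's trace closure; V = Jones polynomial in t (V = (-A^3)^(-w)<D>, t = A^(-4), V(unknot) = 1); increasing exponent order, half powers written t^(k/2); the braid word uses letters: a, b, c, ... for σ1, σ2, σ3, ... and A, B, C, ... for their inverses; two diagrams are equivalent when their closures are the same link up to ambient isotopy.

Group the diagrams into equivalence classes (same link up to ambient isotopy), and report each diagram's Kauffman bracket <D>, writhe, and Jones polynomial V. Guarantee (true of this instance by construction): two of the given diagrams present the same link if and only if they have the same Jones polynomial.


equivalence classes: {D1, D2} | {D3} | {D4}
D1 (bracket -A^-10 + 2A^-6 - A^-2 + 2A^2 - A^6 + A^10 - A^14; 12 crossings at w = -2): V = -t^-5 + t^-4 - t^-3 + 2t^-2 - t^-1 + 2 - t
V(D2) = -t^-5 + t^-4 - t^-3 + 2t^-2 - t^-1 + 2 - t  (w -2, c 14, <D> = -A^-10 + 2A^-6 - A^-2 + 2A^2 - A^6 + A^10 - A^14)
V(D3) = t^-1 - 1 + 2t - 2t^2 + 2t^3 - 2t^4 + t^5  [14 crossings, <D> = A^-20 - 2A^-16 + 2A^-12 - 2A^-8 + 2A^-4 - 1 + A^4, w = 0]
D4 (bracket A^12; 14 crossings at w = +4): V = 1
observation: 3 classes among 4 diagrams; unequal V(t) rules out equality


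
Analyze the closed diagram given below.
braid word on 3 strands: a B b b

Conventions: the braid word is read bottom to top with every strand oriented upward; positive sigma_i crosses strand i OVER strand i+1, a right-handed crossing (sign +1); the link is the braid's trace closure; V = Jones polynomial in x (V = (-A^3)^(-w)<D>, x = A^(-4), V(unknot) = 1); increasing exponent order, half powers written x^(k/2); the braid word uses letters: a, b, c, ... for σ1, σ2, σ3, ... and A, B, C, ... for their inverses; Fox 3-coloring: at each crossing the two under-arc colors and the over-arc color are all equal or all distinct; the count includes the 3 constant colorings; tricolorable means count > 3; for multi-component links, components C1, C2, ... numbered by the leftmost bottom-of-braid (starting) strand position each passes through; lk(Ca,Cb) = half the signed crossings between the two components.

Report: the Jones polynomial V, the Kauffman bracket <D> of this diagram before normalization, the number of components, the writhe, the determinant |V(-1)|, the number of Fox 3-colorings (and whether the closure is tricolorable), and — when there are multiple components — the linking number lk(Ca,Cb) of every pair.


V = 1
<D> = A^6 (w = +2)
1 component over 4 crossings, w = +2
3 Fox colorings among 3^4, |V(-1)| = 1: not tricolorable
why: w = +2 (over 4 crossings) is diagram-only; (-A^3)^(-2) removes it from V


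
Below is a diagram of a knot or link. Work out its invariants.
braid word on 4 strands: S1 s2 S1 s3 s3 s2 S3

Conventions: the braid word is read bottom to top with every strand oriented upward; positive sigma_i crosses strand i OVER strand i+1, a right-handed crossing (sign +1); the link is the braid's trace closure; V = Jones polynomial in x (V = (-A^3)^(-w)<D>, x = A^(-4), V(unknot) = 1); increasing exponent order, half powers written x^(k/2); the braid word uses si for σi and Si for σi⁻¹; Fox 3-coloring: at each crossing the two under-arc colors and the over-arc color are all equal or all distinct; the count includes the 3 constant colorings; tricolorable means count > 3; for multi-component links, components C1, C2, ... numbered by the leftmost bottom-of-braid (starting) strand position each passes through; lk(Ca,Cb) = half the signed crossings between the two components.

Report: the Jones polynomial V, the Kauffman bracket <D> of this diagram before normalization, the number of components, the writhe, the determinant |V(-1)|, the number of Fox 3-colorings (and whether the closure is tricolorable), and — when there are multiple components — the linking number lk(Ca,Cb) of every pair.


V = x^-2 - x^-1 + 2 - 2x + x^2 - x^3 + x^4
<D> = -A^-13 + A^-9 - A^-5 + 2A^-1 - 2A^3 + A^7 - A^11 (w = +1)
1 component over 7 crossings, w = +1
9 Fox colorings among 3^7, |V(-1)| = 9: tricolorable
why: V spans 6 powers of x: at least 6 crossings in any diagram


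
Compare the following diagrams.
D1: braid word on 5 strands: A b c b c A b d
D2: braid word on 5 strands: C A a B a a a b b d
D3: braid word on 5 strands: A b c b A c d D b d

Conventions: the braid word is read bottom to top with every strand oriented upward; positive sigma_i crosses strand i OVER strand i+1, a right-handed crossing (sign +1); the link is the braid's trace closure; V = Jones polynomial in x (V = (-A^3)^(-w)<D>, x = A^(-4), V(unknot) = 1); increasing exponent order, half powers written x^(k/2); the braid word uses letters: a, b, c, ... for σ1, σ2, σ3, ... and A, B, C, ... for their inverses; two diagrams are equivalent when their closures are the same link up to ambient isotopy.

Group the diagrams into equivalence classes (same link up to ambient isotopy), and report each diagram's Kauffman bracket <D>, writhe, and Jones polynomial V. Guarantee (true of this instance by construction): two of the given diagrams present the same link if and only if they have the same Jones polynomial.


grouping into links: {D1, D3} | {D2}
V(D1) = x^-1 - 1 + 2x - 2x^2 + 2x^3 - 2x^4 + x^5  (w +4, c 8, <D> = A^-8 - 2A^-4 + 2 - 2A^4 + 2A^8 - A^12 + A^16)
V(D2) = x + x^3 - x^4  (w +4, c 10, <D> = -A^-4 + 1 + A^8)
V(D3) = x^-1 - 1 + 2x - 2x^2 + 2x^3 - 2x^4 + x^5  (w +4, c 10, <D> = A^-8 - 2A^-4 + 2 - 2A^4 + 2A^8 - A^12 + A^16)
key observation: 2 classes among 3 diagrams; unequal V(x) rules out equality


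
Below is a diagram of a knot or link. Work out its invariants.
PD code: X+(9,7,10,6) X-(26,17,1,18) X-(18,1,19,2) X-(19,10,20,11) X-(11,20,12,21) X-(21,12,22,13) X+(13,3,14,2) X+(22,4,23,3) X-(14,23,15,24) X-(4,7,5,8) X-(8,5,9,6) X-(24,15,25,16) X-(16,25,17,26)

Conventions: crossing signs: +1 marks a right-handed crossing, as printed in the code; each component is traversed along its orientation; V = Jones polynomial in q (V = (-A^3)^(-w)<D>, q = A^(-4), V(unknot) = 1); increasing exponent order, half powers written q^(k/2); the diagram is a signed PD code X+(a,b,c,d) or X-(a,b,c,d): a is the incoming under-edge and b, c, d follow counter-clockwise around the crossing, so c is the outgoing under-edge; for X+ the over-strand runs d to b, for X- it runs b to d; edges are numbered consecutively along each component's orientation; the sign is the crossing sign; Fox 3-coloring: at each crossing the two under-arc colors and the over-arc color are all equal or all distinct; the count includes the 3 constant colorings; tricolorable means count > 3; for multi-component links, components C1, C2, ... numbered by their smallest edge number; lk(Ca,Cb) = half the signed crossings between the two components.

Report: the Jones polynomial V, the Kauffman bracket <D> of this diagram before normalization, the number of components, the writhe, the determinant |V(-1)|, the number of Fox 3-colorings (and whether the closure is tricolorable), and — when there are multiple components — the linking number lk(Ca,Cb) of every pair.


V(q) = -q^-10 + q^-9 - q^-8 + q^-7 - q^-6 + q^-5 + q^-3
bracket: -A^-9 - A^-1 + A^3 - A^7 + A^11 - A^15 + A^19, w = -7
1 component, writhe -7, over 13 crossings
det 7, colorings 3 of 3^13 — not tricolorable
observation: |V(-1)| = 7: so not tricolorable, since 3 does not divide 7


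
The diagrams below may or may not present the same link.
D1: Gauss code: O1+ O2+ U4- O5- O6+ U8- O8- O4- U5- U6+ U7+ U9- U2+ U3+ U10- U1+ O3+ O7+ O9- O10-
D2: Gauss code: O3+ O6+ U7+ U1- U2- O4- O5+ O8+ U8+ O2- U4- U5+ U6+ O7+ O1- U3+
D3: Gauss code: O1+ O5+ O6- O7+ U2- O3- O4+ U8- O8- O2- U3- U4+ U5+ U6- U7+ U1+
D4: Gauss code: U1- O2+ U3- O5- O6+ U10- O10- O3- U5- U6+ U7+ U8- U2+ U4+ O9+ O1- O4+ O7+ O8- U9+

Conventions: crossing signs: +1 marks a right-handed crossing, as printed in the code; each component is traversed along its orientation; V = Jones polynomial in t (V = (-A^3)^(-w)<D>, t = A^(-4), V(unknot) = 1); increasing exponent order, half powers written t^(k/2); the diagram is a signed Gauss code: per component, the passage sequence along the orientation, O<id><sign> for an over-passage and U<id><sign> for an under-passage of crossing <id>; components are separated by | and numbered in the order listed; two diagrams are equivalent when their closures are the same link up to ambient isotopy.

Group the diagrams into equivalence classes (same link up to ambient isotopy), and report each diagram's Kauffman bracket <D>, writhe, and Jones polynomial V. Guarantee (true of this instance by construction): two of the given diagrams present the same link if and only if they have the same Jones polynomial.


equivalence classes: {D1, D2, D3, D4}
D1 (bracket 1; 10 crossings at w = 0): V = 1
V(D2) = 1  (w +2, c 8, <D> = A^6)
V(D3) = 1  (w 0, c 8, <D> = 1)
D4 (bracket 1; 10 crossings at w = 0): V = 1
observation: one V(t) for all 4 diagrams — one class (guaranteed)


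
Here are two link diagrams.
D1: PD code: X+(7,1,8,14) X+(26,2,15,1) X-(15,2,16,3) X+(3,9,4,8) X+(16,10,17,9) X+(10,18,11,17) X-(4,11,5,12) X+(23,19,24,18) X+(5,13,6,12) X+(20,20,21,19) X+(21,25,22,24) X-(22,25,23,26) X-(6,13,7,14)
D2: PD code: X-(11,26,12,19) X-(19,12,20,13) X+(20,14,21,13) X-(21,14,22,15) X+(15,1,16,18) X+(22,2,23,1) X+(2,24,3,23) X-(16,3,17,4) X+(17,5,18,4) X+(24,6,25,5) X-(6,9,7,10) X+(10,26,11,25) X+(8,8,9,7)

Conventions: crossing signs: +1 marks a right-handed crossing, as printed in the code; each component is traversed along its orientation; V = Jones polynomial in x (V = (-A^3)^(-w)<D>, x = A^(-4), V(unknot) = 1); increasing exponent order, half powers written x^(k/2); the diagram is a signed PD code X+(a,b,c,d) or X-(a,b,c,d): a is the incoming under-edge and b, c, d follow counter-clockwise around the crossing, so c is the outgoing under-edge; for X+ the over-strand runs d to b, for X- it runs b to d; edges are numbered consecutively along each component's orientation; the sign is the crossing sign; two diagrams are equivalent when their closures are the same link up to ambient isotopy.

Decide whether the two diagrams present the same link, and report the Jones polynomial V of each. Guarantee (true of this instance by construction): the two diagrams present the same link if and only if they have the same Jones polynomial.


equivalent: yes
D1 (bracket A^5 + A^13; 13 crossings at w = +5): V = -x^(1/2) - x^(5/2)
D2 (bracket A^-1 + A^7; 13 crossings at w = +3): V = -x^(1/2) - x^(5/2)
key observation: Reidemeister moves carry D1 (13 crossings) to D2 (13)


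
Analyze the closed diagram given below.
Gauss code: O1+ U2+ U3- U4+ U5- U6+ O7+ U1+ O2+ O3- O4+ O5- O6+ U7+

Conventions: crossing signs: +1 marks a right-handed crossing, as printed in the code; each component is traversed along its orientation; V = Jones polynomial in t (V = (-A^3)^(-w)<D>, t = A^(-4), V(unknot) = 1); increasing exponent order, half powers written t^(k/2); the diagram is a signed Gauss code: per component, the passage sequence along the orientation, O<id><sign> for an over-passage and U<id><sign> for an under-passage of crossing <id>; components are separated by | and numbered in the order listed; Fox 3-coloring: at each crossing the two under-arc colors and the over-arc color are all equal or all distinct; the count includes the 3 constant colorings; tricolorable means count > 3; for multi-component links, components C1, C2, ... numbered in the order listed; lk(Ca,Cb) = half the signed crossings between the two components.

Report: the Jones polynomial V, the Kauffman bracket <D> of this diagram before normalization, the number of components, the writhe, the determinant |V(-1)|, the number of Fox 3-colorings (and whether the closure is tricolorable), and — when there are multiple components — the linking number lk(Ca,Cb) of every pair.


V = t + t^3 - t^4
<D> = A^-7 - A^-3 - A^5 (w = +3)
1 component over 7 crossings, w = +3
9 Fox colorings among 3^7, |V(-1)| = 3: tricolorable
why: w = +3 (over 7 crossings) is diagram-only; (-A^3)^(-3) removes it from V


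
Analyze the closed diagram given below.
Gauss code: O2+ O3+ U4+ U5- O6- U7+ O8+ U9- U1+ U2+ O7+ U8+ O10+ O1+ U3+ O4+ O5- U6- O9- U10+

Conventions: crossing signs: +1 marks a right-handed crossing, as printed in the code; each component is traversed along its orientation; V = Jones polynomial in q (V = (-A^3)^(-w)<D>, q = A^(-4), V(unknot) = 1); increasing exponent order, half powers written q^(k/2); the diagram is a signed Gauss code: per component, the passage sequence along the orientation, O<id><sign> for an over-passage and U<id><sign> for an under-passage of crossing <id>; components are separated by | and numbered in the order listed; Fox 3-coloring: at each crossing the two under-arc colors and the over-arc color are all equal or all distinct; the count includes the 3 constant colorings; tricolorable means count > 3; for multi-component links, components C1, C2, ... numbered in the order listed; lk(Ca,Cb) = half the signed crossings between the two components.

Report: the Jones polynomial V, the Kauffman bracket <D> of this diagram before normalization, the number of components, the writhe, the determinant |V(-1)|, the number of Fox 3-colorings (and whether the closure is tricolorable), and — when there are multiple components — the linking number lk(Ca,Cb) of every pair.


V(q) = q + q^3 - q^4
bracket: -A^-4 + 1 + A^8, w = +4
1 component, writhe +4, over 10 crossings
det 3, colorings 9 of 3^10 — tricolorable
observation: w = +4 shifts under R1 moves; the (-A^3)^(-4) factor cancels that in V


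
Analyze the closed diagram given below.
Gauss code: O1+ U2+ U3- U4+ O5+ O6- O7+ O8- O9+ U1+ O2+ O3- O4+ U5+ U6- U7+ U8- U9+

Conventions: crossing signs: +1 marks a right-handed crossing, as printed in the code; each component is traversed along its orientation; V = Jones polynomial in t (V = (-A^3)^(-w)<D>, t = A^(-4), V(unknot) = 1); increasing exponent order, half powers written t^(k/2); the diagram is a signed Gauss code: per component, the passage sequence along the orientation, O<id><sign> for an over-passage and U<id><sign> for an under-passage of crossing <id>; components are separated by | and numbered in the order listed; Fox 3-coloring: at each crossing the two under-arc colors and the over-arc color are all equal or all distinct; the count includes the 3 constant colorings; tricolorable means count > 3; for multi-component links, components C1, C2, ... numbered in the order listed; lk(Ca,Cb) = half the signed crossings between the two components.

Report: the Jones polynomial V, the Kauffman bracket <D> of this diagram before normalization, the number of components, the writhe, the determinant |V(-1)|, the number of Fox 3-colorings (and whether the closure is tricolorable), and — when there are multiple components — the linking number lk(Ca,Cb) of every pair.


V = t + t^3 - t^4
<D> = A^-7 - A^-3 - A^5 (w = +3)
1 component over 9 crossings, w = +3
9 Fox colorings among 3^9, |V(-1)| = 3: tricolorable
why: |V(-1)| = 3: so tricolorable, since 3 divides 3


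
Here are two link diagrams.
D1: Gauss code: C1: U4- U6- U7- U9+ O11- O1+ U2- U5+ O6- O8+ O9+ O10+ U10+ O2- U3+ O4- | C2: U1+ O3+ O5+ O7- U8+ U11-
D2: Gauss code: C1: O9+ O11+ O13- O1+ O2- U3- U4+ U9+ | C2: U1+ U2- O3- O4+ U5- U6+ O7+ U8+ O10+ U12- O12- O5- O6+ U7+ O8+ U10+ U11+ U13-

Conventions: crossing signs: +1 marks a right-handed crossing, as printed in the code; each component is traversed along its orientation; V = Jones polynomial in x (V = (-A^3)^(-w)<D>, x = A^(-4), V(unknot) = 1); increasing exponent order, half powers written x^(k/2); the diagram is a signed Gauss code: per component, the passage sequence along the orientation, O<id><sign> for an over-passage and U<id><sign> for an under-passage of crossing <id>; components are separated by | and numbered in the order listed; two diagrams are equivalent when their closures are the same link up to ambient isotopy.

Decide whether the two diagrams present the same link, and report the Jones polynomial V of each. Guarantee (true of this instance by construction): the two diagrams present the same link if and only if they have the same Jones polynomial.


same link: no
V(D1) = -x^(1/2) - x^(5/2)  [11 crossings, <D> = A^-7 + A, w = +1]
V(D2) = -x^(1/2) - x^(3/2) - x^(5/2) + x^(9/2)  [13 crossings, <D> = -A^-9 + A^-1 + A^3 + A^7, w = +3]
insight: 2 classes among 2 diagrams; unequal V(x) rules out equality
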